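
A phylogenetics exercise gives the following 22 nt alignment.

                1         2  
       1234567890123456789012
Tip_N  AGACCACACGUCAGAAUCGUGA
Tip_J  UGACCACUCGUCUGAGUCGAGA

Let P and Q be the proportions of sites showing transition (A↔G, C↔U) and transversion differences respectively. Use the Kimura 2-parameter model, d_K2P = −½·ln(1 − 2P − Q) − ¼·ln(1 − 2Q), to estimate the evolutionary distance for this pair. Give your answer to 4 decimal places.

Differing sites — 1:A/U (Tv); 8:A/U (Tv); 13:A/U (Tv); 16:A/G (Ti); 20:U/A (Tv).
Of the 5 differences, 1 transition and 4 transversions over 22 sites: P = 1/22 = 0.045455, Q = 4/22 = 0.181818.
d = −0.5·ln(0.727272) − 0.25·ln(0.636364) = −0.5·(-0.318455) − 0.25·(-0.451985) = 0.2722.

0.2722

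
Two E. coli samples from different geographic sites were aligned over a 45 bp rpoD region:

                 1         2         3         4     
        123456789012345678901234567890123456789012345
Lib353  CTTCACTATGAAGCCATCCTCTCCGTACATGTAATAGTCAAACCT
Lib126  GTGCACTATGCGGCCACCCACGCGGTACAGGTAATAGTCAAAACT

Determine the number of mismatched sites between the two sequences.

10

Mismatches occur at site 1 (C/G), site 3 (T/G), site 11 (A/C), site 12 (A/G), site 17 (T/C), site 20 (T/A), site 22 (T/G), site 24 (C/G), site 30 (T/G), site 43 (C/A).
That gives 10 mismatches out of 45 aligned sites, so the Hamming distance is 10.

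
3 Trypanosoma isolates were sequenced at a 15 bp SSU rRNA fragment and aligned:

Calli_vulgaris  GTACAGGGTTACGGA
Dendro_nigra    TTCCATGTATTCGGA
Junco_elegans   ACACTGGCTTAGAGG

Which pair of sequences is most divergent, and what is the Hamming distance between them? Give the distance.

Pairwise Hamming distances:
  Calli_vulgaris vs Dendro_nigra: 6
  Calli_vulgaris vs Junco_elegans: 7
  Dendro_nigra vs Junco_elegans: 11
The largest is 11, between Dendro_nigra and Junco_elegans.

11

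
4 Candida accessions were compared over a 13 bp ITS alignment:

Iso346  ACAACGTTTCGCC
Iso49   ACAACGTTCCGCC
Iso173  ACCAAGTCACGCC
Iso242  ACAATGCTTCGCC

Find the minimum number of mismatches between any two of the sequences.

Pairwise Hamming distances:
  Iso346 vs Iso49: 1
  Iso346 vs Iso173: 4
  Iso346 vs Iso242: 2
  Iso49 vs Iso173: 4
  Iso49 vs Iso242: 3
  Iso173 vs Iso242: 5
The smallest is 1, between Iso346 and Iso49.

1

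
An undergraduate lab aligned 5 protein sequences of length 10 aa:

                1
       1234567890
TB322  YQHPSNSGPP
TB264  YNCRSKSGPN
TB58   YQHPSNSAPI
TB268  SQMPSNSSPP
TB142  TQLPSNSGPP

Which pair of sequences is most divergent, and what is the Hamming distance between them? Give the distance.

Pairwise Hamming distances:
  TB322 vs TB264: 5
  TB322 vs TB58: 2
  TB322 vs TB268: 3
  TB322 vs TB142: 2
  TB264 vs TB58: 6
  TB264 vs TB268: 7
  TB264 vs TB142: 6
  TB58 vs TB268: 4
  TB58 vs TB142: 4
  TB268 vs TB142: 3
The largest is 7, between TB264 and TB268.

7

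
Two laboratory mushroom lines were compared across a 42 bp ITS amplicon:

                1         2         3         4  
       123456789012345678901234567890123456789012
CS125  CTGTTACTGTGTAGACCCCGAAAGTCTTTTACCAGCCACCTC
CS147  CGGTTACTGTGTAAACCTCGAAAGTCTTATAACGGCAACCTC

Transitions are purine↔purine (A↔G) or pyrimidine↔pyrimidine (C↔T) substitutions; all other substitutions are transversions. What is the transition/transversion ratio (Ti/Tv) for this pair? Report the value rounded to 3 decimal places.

Differing sites — 2:T/G (Tv); 14:G/A (Ti); 18:C/T (Ti); 29:T/A (Tv); 32:C/A (Tv); 34:A/G (Ti); 37:C/A (Tv).
Of the 7 differences, 3 transitions and 4 transversions, so Ti/Tv = 3/4 = 0.750.

0.750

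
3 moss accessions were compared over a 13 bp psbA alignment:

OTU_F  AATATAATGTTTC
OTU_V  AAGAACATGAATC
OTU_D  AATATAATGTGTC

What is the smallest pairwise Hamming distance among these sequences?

Pairwise Hamming distances:
  OTU_F vs OTU_V: 5
  OTU_F vs OTU_D: 1
  OTU_V vs OTU_D: 5
The smallest is 1, between OTU_F and OTU_D.

1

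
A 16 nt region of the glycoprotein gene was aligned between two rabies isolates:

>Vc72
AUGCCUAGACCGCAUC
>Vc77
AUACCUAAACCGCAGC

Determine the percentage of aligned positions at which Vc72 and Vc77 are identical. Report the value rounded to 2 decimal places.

81.25%

Differing sites — 3:G/A; 8:G/A; 15:U/G.
13 of the 16 sites match, so the percent identity is 13/16 × 100 = 81.25%.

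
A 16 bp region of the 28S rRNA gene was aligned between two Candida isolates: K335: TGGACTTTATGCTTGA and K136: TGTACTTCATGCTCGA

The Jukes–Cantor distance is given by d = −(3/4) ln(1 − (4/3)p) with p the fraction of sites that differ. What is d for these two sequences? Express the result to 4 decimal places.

0.2158

Mismatches occur at site 3 (G/T), site 8 (T/C), site 14 (T/C).
p = 3/16 = 0.187500.
d = −0.75 · ln(1 − (4/3)·0.187500) = −0.75 · ln(0.750000) = −0.75 · (-0.287682) = 0.2158.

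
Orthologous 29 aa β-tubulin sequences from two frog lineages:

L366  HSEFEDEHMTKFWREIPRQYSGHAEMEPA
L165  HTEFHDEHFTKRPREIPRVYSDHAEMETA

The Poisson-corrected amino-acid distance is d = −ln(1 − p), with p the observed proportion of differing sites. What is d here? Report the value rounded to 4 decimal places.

0.3228

The sequences differ at positions 2 (S/T), 5 (E/H), 9 (M/F), 12 (F/R), 13 (W/P), 19 (Q/V), 22 (G/D), 28 (P/T).
p = 8/29 = 0.275862.
d = −ln(1 − 0.275862) = −ln(0.724138) = 0.3228.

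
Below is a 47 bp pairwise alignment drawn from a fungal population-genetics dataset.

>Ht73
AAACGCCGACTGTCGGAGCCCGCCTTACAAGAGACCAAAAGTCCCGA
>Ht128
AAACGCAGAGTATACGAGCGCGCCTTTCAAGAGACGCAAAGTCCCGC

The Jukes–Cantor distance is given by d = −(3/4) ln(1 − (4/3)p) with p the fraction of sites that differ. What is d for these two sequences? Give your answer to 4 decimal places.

The sequences differ at positions 7 (C/A), 10 (C/G), 12 (G/A), 14 (C/A), 15 (G/C), 20 (C/G), 27 (A/T), 36 (C/G), 37 (A/C), 47 (A/C).
p = 10/47 = 0.212766.
d = −0.75 · ln(1 − (4/3)·0.212766) = −0.75 · ln(0.716312) = −0.75 · (-0.333639) = 0.2502.

0.2502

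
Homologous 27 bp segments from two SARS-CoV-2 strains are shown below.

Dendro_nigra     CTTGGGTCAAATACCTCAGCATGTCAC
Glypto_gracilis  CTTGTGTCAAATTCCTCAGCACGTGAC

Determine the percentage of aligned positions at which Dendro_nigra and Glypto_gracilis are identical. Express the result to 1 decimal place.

85.2%

Differing sites — 5:G/T; 13:A/T; 22:T/C; 25:C/G.
23 of the 27 sites match, so the percent identity is 23/27 × 100 = 85.2%.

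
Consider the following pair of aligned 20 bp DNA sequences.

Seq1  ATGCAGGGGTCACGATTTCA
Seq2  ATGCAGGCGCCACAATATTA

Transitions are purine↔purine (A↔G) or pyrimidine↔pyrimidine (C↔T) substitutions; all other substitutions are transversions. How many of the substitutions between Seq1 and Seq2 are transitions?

3

The sequences differ at positions 8 (G/C, transversion), 10 (T/C, transition), 14 (G/A, transition), 17 (T/A, transversion), 19 (C/T, transition).
Of the 5 differences, 3 transitions and 2 transversions, so the answer is 3.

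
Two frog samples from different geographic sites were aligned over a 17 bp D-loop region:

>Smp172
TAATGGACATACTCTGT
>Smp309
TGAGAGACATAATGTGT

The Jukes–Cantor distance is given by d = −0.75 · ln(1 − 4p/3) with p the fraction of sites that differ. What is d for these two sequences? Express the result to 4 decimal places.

0.3734

Differing sites — 2:A/G; 4:T/G; 5:G/A; 12:C/A; 14:C/G.
p = 5/17 = 0.294118.
d = −0.75 · ln(1 − (4/3)·0.294118) = −0.75 · ln(0.607843) = −0.75 · (-0.497839) = 0.3734.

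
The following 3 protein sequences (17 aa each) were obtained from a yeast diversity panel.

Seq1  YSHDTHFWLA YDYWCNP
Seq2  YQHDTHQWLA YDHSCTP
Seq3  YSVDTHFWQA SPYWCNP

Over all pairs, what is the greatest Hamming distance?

9

Pairwise Hamming distances:
  Seq1 vs Seq2: 5
  Seq1 vs Seq3: 4
  Seq2 vs Seq3: 9
The largest is 9, between Seq2 and Seq3.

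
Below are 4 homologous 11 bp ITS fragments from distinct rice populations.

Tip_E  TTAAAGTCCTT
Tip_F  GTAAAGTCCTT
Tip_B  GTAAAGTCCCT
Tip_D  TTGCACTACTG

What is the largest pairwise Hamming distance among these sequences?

7

Pairwise Hamming distances:
  Tip_E vs Tip_F: 1
  Tip_E vs Tip_B: 2
  Tip_E vs Tip_D: 5
  Tip_F vs Tip_B: 1
  Tip_F vs Tip_D: 6
  Tip_B vs Tip_D: 7
The largest is 7, between Tip_B and Tip_D.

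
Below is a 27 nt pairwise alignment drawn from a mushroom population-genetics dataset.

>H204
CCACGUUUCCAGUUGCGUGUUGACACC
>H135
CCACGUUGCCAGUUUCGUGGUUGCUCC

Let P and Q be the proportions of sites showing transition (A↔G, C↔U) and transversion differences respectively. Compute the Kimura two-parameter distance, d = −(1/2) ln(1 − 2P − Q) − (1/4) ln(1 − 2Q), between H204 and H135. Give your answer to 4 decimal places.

0.2657

Differing sites — 8:U/G (Tv); 15:G/U (Tv); 20:U/G (Tv); 22:G/U (Tv); 23:A/G (Ti); 25:A/U (Tv).
Of the 6 differences, 1 transition and 5 transversions over 27 sites: P = 1/27 = 0.037037, Q = 5/27 = 0.185185.
d = −0.5·ln(0.740741) − 0.25·ln(0.629630) = −0.5·(-0.300104) − 0.25·(-0.462623) = 0.2657.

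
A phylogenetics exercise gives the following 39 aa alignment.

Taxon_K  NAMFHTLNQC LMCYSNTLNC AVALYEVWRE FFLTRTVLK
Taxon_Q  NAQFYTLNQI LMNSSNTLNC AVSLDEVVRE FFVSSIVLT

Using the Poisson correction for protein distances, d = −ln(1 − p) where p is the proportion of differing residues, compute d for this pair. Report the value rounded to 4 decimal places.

0.4055

Mismatches occur at site 3 (M→Q), site 5 (H→Y), site 10 (C→I), site 13 (C→N), site 14 (Y→S), site 23 (A→S), site 25 (Y→D), site 28 (W→V), site 33 (L→V), site 34 (T→S), site 35 (R→S), site 36 (T→I), site 39 (K→T).
p = 13/39 = 0.333333.
d = −ln(1 − 0.333333) = −ln(0.666667) = 0.4055.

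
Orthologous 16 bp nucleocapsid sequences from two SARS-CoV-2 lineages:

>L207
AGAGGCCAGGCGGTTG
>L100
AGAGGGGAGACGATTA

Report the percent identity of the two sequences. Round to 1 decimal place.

The sequences differ at positions 6 (C/G), 7 (C/G), 10 (G/A), 13 (G/A), 16 (G/A).
11 of the 16 sites match, so the percent identity is 11/16 × 100 = 68.8%.

68.8%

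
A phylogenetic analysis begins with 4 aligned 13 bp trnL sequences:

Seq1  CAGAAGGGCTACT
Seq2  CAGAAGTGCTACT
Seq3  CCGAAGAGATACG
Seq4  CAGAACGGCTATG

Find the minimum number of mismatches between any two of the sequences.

1

Pairwise Hamming distances:
  Seq1 vs Seq2: 1
  Seq1 vs Seq3: 4
  Seq1 vs Seq4: 3
  Seq2 vs Seq3: 4
  Seq2 vs Seq4: 4
  Seq3 vs Seq4: 5
The smallest is 1, between Seq1 and Seq2.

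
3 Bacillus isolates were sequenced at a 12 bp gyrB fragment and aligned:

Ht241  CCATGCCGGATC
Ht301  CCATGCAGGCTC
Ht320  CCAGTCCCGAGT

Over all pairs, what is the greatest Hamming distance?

7

Pairwise Hamming distances:
  Ht241 vs Ht301: 2
  Ht241 vs Ht320: 5
  Ht301 vs Ht320: 7
The largest is 7, between Ht301 and Ht320.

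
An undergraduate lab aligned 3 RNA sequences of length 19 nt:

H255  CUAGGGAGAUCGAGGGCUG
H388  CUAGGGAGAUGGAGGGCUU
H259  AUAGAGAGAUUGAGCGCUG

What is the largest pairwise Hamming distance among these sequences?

Pairwise Hamming distances:
  H255 vs H388: 2
  H255 vs H259: 4
  H388 vs H259: 5
The largest is 5, between H388 and H259.

5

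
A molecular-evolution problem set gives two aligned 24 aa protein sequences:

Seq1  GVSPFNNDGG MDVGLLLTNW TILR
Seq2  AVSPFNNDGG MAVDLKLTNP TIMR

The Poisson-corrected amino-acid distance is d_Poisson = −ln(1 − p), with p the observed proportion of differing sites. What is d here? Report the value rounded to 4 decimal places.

Differing sites — 1:G/A; 12:D/A; 14:G/D; 16:L/K; 20:W/P; 23:L/M.
p = 6/24 = 0.250000.
d = −ln(1 − 0.250000) = −ln(0.750000) = 0.2877.

0.2877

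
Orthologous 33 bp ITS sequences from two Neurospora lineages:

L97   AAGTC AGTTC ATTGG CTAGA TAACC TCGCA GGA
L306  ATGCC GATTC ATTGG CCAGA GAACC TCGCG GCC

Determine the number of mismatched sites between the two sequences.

The sequences differ at positions 2 (A/T), 4 (T/C), 6 (A/G), 7 (G/A), 17 (T/C), 21 (T/G), 30 (A/G), 32 (G/C), 33 (A/C).
That gives 9 mismatches out of 33 aligned sites, so the Hamming distance is 9.

9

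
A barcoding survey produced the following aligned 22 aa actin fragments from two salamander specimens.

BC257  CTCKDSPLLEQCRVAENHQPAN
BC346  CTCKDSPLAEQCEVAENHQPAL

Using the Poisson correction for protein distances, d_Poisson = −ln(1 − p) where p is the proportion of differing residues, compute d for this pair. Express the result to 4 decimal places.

0.1466

The sequences differ at positions 9 (L/A), 13 (R/E), 22 (N/L).
p = 3/22 = 0.136364.
d = −ln(1 − 0.136364) = −ln(0.863636) = 0.1466.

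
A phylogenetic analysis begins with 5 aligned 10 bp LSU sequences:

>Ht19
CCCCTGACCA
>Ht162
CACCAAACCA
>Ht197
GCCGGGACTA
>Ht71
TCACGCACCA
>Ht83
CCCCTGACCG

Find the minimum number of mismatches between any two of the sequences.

Pairwise Hamming distances:
  Ht19 vs Ht162: 3
  Ht19 vs Ht197: 4
  Ht19 vs Ht71: 4
  Ht19 vs Ht83: 1
  Ht162 vs Ht197: 6
  Ht162 vs Ht71: 5
  Ht162 vs Ht83: 4
  Ht197 vs Ht71: 5
  Ht197 vs Ht83: 5
  Ht71 vs Ht83: 5
The smallest is 1, between Ht19 and Ht83.

1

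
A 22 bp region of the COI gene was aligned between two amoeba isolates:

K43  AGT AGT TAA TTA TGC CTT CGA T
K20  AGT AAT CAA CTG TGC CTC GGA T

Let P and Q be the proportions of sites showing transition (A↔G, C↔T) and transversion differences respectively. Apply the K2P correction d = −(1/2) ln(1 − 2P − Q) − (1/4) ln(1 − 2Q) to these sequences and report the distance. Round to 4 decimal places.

Mismatches occur at site 5 (G↔A, transition), site 7 (T↔C, transition), site 10 (T↔C, transition), site 12 (A↔G, transition), site 18 (T↔C, transition), site 19 (C↔G, transversion).
Of the 6 differences, 5 transitions and 1 transversion over 22 sites: P = 5/22 = 0.227273, Q = 1/22 = 0.045455.
d = −0.5·ln(0.499999) − 0.25·ln(0.909090) = −0.5·(-0.693149) − 0.25·(-0.095311) = 0.3704.

0.3704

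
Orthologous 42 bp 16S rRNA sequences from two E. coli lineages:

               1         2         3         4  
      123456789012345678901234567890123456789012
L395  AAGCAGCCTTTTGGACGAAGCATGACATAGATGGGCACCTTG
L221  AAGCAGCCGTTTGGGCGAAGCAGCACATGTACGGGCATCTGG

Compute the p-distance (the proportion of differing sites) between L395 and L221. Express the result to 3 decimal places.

0.214

The sequences differ at positions 9 (T/G), 15 (A/G), 23 (T/G), 24 (G/C), 29 (A/G), 30 (G/T), 32 (T/C), 38 (C/T), 41 (T/G).
There are 9 differences over 42 sites, so p = 9/42 = 0.214.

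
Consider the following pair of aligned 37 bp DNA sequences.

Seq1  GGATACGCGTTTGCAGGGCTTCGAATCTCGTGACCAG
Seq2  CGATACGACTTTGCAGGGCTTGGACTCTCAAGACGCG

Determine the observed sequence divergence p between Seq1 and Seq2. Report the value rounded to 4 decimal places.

0.2432

The sequences differ at positions 1 (G/C), 8 (C/A), 9 (G/C), 22 (C/G), 25 (A/C), 30 (G/A), 31 (T/A), 35 (C/G), 36 (A/C).
There are 9 differences over 37 sites, so p = 9/37 = 0.2432.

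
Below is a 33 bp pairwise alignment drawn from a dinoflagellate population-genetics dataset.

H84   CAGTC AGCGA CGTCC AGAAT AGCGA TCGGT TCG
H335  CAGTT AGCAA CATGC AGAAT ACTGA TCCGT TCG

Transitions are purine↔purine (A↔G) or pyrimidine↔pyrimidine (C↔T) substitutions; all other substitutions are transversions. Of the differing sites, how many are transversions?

3

Differing sites — 5:C/T (Ti); 9:G/A (Ti); 12:G/A (Ti); 14:C/G (Tv); 22:G/C (Tv); 23:C/T (Ti); 28:G/C (Tv).
Of the 7 differences, 4 transitions and 3 transversions, so the answer is 3.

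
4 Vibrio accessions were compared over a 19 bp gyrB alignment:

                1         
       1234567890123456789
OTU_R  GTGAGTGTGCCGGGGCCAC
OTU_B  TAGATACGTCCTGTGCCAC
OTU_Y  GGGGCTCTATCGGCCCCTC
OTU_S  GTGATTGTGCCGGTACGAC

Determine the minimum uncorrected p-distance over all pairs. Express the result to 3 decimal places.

0.211

Pairwise Hamming distances:
  OTU_R vs OTU_B: 9
  OTU_R vs OTU_Y: 9
  OTU_R vs OTU_S: 4
  OTU_B vs OTU_Y: 12
  OTU_B vs OTU_S: 9
  OTU_Y vs OTU_S: 10
The smallest is 4 mismatches, between OTU_R and OTU_S; p = 4/19 = 0.211.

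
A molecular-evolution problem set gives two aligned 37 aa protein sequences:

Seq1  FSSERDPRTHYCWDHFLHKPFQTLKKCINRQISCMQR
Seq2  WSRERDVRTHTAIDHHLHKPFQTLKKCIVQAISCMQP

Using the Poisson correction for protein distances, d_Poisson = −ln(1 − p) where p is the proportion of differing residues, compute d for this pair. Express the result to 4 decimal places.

The sequences differ at positions 1 (F/W), 3 (S/R), 7 (P/V), 11 (Y/T), 12 (C/A), 13 (W/I), 16 (F/H), 29 (N/V), 30 (R/Q), 31 (Q/A), 37 (R/P).
p = 11/37 = 0.297297.
d = −ln(1 − 0.297297) = −ln(0.702703) = 0.3528.

0.3528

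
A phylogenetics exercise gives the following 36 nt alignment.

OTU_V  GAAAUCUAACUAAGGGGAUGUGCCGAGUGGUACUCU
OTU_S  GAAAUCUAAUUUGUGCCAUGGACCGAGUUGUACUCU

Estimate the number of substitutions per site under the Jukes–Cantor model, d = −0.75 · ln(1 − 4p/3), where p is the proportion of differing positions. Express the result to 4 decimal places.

0.3041

Differing sites — 10:C/U; 12:A/U; 13:A/G; 14:G/U; 16:G/C; 17:G/C; 21:U/G; 22:G/A; 29:G/U.
p = 9/36 = 0.250000.
d = −0.75 · ln(1 − (4/3)·0.250000) = −0.75 · ln(0.666667) = −0.75 · (-0.405465) = 0.3041.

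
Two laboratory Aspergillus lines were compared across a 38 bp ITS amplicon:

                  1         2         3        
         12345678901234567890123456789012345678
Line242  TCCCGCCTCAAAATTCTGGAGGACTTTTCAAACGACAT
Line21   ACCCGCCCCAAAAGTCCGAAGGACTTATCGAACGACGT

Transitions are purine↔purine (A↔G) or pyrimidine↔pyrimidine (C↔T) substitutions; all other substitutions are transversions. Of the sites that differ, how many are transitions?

Mismatches occur at site 1 (T/A, transversion), site 8 (T/C, transition), site 14 (T/G, transversion), site 17 (T/C, transition), site 19 (G/A, transition), site 27 (T/A, transversion), site 30 (A/G, transition), site 37 (A/G, transition).
Of the 8 differences, 5 transitions and 3 transversions, so the answer is 5.

5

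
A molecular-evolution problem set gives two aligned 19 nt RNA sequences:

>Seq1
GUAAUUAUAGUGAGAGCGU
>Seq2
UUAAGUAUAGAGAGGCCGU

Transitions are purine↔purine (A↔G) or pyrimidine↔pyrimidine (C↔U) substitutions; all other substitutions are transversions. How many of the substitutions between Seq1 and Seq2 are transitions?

Mismatches occur at site 1 (G/U, transversion), site 5 (U/G, transversion), site 11 (U/A, transversion), site 15 (A/G, transition), site 16 (G/C, transversion).
Of the 5 differences, 1 transition and 4 transversions, so the answer is 1.

1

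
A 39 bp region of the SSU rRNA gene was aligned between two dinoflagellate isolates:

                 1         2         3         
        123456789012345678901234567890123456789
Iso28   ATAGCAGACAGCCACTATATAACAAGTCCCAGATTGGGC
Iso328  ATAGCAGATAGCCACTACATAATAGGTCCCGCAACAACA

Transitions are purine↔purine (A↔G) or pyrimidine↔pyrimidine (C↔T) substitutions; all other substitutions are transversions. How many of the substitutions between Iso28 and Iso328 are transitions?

The sequences differ at positions 9 (C/T, transition), 18 (T/C, transition), 23 (C/T, transition), 25 (A/G, transition), 31 (A/G, transition), 32 (G/C, transversion), 34 (T/A, transversion), 35 (T/C, transition), 36 (G/A, transition), 37 (G/A, transition), 38 (G/C, transversion), 39 (C/A, transversion).
Of the 12 differences, 8 transitions and 4 transversions, so the answer is 8.

8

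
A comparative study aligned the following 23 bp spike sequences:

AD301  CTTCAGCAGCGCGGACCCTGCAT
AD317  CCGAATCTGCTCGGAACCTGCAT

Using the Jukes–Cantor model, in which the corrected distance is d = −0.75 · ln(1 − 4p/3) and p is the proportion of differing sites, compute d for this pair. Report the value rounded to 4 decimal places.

Mismatches occur at site 2 (T/C), site 3 (T/G), site 4 (C/A), site 6 (G/T), site 8 (A/T), site 11 (G/T), site 16 (C/A).
p = 7/23 = 0.304348.
d = −0.75 · ln(1 − (4/3)·0.304348) = −0.75 · ln(0.594203) = −0.75 · (-0.520534) = 0.3904.

0.3904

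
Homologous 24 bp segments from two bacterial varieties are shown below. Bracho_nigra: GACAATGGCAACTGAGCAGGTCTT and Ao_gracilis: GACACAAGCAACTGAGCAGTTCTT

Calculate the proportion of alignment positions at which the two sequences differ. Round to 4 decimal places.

0.1667

Mismatches occur at site 5 (A↔C), site 6 (T↔A), site 7 (G↔A), site 20 (G↔T).
There are 4 differences over 24 sites, so p = 4/24 = 0.1667.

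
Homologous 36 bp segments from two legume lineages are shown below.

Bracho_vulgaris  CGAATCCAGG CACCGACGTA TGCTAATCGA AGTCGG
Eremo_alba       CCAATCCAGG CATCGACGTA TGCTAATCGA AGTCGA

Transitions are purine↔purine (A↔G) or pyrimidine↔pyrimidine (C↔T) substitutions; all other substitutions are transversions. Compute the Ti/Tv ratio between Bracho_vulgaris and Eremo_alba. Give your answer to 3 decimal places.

2.000

The sequences differ at positions 2 (G/C, transversion), 13 (C/T, transition), 36 (G/A, transition).
Of the 3 differences, 2 transitions and 1 transversion, so Ti/Tv = 2/1 = 2.000.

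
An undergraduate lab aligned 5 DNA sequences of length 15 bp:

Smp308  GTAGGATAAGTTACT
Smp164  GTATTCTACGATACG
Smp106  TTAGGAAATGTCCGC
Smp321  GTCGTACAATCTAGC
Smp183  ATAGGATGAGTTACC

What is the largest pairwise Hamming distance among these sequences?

Pairwise Hamming distances:
  Smp308 vs Smp164: 6
  Smp308 vs Smp106: 7
  Smp308 vs Smp321: 7
  Smp308 vs Smp183: 3
  Smp164 vs Smp106: 11
  Smp164 vs Smp321: 9
  Smp164 vs Smp183: 8
  Smp106 vs Smp321: 9
  Smp106 vs Smp183: 7
  Smp321 vs Smp183: 8
The largest is 11, between Smp164 and Smp106.

11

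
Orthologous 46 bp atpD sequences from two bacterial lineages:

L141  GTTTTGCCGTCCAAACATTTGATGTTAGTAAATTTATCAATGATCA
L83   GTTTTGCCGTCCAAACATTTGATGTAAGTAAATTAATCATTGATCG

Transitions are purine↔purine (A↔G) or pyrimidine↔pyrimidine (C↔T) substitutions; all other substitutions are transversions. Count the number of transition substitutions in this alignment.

1

Mismatches occur at site 26 (T→A, transversion), site 35 (T→A, transversion), site 40 (A→T, transversion), site 46 (A→G, transition).
Of the 4 differences, 1 transition and 3 transversions, so the answer is 1.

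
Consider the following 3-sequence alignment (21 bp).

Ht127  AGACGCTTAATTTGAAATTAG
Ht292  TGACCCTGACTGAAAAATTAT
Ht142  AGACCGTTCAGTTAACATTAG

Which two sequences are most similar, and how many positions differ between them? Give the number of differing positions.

6

Pairwise Hamming distances:
  Ht127 vs Ht292: 8
  Ht127 vs Ht142: 6
  Ht292 vs Ht142: 10
The smallest is 6, between Ht127 and Ht142.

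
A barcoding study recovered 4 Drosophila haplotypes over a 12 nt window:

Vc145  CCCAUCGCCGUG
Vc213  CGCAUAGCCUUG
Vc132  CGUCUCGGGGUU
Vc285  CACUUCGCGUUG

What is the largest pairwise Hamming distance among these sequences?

7

Pairwise Hamming distances:
  Vc145 vs Vc213: 3
  Vc145 vs Vc132: 6
  Vc145 vs Vc285: 4
  Vc213 vs Vc132: 7
  Vc213 vs Vc285: 4
  Vc132 vs Vc285: 6
The largest is 7, between Vc213 and Vc132.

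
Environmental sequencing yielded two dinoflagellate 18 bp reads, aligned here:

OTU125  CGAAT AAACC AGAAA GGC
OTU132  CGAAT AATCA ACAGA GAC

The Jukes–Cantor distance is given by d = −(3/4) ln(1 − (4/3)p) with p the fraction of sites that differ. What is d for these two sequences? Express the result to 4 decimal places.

The sequences differ at positions 8 (A/T), 10 (C/A), 12 (G/C), 14 (A/G), 17 (G/A).
p = 5/18 = 0.277778.
d = −0.75 · ln(1 − (4/3)·0.277778) = −0.75 · ln(0.629629) = −0.75 · (-0.462625) = 0.3470.

0.3470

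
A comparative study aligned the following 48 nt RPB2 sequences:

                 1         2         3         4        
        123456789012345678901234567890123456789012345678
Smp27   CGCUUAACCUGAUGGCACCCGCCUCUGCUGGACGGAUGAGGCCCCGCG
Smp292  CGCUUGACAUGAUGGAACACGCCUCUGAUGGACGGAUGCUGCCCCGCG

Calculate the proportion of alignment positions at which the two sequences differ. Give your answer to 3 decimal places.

0.146

The sequences differ at positions 6 (A/G), 9 (C/A), 16 (C/A), 19 (C/A), 28 (C/A), 39 (A/C), 40 (G/U).
There are 7 differences over 48 sites, so p = 7/48 = 0.146.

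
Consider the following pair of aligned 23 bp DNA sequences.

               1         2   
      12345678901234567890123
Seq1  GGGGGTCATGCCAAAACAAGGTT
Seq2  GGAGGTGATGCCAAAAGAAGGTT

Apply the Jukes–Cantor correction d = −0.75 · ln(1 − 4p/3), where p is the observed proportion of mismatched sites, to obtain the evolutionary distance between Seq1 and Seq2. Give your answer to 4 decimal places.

The sequences differ at positions 3 (G/A), 7 (C/G), 17 (C/G).
p = 3/23 = 0.130435.
d = −0.75 · ln(1 − (4/3)·0.130435) = −0.75 · ln(0.826087) = −0.75 · (-0.191055) = 0.1433.

0.1433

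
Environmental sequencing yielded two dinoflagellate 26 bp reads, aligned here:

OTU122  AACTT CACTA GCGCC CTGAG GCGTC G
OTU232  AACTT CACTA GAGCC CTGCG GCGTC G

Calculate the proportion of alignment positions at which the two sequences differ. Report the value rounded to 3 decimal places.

0.077

Differing sites — 12:C/A; 19:A/C.
There are 2 differences over 26 sites, so p = 2/26 = 0.077.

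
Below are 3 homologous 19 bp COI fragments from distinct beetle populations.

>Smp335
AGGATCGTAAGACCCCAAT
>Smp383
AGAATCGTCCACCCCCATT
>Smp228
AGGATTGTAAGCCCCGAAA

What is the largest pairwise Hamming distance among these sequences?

Pairwise Hamming distances:
  Smp335 vs Smp383: 6
  Smp335 vs Smp228: 4
  Smp383 vs Smp228: 8
The largest is 8, between Smp383 and Smp228.

8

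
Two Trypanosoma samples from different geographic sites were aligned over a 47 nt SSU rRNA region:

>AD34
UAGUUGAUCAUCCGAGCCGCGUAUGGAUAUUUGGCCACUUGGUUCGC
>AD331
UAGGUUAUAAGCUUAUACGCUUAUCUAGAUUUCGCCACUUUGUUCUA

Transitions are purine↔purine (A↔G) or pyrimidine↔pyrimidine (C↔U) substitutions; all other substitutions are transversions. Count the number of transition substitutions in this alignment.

Differing sites — 4:U/G (Tv); 6:G/U (Tv); 9:C/A (Tv); 11:U/G (Tv); 13:C/U (Ti); 14:G/U (Tv); 16:G/U (Tv); 17:C/A (Tv); 21:G/U (Tv); 25:G/C (Tv); 26:G/U (Tv); 28:U/G (Tv); 33:G/C (Tv); 41:G/U (Tv); 46:G/U (Tv); 47:C/A (Tv).
Of the 16 differences, 1 transition and 15 transversions, so the answer is 1.

1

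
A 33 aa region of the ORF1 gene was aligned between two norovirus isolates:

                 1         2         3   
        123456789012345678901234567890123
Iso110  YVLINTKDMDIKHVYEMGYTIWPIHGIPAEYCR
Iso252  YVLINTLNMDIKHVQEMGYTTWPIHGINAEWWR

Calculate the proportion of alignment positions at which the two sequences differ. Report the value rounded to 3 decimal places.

Mismatches occur at site 7 (K/L), site 8 (D/N), site 15 (Y/Q), site 21 (I/T), site 28 (P/N), site 31 (Y/W), site 32 (C/W).
There are 7 differences over 33 sites, so p = 7/33 = 0.212.

0.212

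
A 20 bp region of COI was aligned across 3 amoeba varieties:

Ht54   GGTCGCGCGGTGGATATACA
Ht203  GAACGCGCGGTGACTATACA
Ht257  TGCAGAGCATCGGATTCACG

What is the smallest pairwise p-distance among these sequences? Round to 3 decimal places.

0.200

Pairwise Hamming distances:
  Ht54 vs Ht203: 4
  Ht54 vs Ht257: 10
  Ht203 vs Ht257: 13
The smallest is 4 mismatches, between Ht54 and Ht203; p = 4/20 = 0.200.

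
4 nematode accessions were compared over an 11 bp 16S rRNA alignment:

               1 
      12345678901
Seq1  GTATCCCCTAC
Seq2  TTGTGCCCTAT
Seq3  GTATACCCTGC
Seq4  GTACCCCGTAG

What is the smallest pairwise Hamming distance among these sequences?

2

Pairwise Hamming distances:
  Seq1 vs Seq2: 4
  Seq1 vs Seq3: 2
  Seq1 vs Seq4: 3
  Seq2 vs Seq3: 5
  Seq2 vs Seq4: 6
  Seq3 vs Seq4: 5
The smallest is 2, between Seq1 and Seq3.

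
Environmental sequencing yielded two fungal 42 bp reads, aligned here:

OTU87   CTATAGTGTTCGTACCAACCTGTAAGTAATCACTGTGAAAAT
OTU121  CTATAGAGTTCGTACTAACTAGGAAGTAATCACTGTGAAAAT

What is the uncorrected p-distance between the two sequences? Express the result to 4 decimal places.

Differing sites — 7:T/A; 16:C/T; 20:C/T; 21:T/A; 23:T/G.
There are 5 differences over 42 sites, so p = 5/42 = 0.1190.

0.1190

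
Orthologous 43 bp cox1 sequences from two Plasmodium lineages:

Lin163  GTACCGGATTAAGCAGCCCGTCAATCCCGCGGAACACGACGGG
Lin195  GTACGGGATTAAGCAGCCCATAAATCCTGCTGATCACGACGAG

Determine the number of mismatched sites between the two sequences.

7

Differing sites — 5:C/G; 20:G/A; 22:C/A; 28:C/T; 31:G/T; 34:A/T; 42:G/A.
That gives 7 mismatches out of 43 aligned sites, so the Hamming distance is 7.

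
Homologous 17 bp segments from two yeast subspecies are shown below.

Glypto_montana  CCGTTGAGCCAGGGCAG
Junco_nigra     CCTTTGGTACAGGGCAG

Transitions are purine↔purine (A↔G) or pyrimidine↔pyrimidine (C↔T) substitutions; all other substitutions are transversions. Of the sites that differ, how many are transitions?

1

Differing sites — 3:G/T (Tv); 7:A/G (Ti); 8:G/T (Tv); 9:C/A (Tv).
Of the 4 differences, 1 transition and 3 transversions, so the answer is 1.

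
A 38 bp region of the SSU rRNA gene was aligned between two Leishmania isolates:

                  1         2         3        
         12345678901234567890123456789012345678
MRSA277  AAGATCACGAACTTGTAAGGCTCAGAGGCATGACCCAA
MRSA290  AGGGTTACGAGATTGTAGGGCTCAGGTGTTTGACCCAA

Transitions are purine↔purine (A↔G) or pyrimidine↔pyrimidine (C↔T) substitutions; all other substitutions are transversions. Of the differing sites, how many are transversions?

3

The sequences differ at positions 2 (A/G, transition), 4 (A/G, transition), 6 (C/T, transition), 11 (A/G, transition), 12 (C/A, transversion), 18 (A/G, transition), 26 (A/G, transition), 27 (G/T, transversion), 29 (C/T, transition), 30 (A/T, transversion).
Of the 10 differences, 7 transitions and 3 transversions, so the answer is 3.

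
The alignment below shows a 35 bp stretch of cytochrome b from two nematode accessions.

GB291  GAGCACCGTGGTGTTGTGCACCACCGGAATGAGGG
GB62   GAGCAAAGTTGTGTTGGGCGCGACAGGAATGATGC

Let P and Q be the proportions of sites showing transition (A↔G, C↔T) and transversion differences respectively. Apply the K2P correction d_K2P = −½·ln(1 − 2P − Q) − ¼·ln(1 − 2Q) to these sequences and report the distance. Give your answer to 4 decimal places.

0.3210

Mismatches occur at site 6 (C↔A, transversion), site 7 (C↔A, transversion), site 10 (G↔T, transversion), site 17 (T↔G, transversion), site 20 (A↔G, transition), site 22 (C↔G, transversion), site 25 (C↔A, transversion), site 33 (G↔T, transversion), site 35 (G↔C, transversion).
Of the 9 differences, 1 transition and 8 transversions over 35 sites: P = 1/35 = 0.028571, Q = 8/35 = 0.228571.
d = −0.5·ln(0.714287) − 0.25·ln(0.542858) = −0.5·(-0.336470) − 0.25·(-0.610908) = 0.3210.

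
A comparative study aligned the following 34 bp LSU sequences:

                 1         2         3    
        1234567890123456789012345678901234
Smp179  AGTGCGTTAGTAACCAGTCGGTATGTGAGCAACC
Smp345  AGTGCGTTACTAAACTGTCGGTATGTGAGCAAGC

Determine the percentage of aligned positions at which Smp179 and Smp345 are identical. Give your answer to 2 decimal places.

Differing sites — 10:G/C; 14:C/A; 16:A/T; 33:C/G.
30 of the 34 sites match, so the percent identity is 30/34 × 100 = 88.24%.

88.24%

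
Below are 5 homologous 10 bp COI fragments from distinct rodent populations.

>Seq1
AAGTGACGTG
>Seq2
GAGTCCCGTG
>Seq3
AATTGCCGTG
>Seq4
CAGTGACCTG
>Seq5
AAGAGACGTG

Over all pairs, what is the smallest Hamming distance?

Pairwise Hamming distances:
  Seq1 vs Seq2: 3
  Seq1 vs Seq3: 2
  Seq1 vs Seq4: 2
  Seq1 vs Seq5: 1
  Seq2 vs Seq3: 3
  Seq2 vs Seq4: 4
  Seq2 vs Seq5: 4
  Seq3 vs Seq4: 4
  Seq3 vs Seq5: 3
  Seq4 vs Seq5: 3
The smallest is 1, between Seq1 and Seq5.

1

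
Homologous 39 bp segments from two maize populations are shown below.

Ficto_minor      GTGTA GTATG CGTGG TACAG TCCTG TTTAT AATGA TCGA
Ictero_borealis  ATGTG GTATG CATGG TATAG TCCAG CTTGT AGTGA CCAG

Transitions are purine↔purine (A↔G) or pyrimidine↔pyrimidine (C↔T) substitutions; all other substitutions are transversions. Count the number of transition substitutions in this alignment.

10

The sequences differ at positions 1 (G/A, transition), 5 (A/G, transition), 12 (G/A, transition), 18 (C/T, transition), 24 (T/A, transversion), 26 (T/C, transition), 29 (A/G, transition), 32 (A/G, transition), 36 (T/C, transition), 38 (G/A, transition), 39 (A/G, transition).
Of the 11 differences, 10 transitions and 1 transversion, so the answer is 10.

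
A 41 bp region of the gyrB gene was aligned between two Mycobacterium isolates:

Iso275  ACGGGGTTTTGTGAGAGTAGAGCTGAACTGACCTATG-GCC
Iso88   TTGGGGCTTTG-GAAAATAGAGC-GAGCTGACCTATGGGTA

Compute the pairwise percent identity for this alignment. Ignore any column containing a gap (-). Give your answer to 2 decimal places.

78.95%

Excluding the 3 gap columns leaves 38 comparable sites.
The sequences differ at positions 1 (A/T), 2 (C/T), 7 (T/C), 15 (G/A), 17 (G/A), 27 (A/G), 40 (C/T), 41 (C/A).
30 of the 38 comparable sites match, so the percent identity is 30/38 × 100 = 78.95%.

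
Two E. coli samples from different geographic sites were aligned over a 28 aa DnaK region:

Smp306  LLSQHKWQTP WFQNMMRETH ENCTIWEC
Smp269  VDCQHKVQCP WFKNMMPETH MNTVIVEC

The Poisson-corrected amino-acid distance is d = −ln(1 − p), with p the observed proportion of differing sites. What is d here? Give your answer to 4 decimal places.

Mismatches occur at site 1 (L/V), site 2 (L/D), site 3 (S/C), site 7 (W/V), site 9 (T/C), site 13 (Q/K), site 17 (R/P), site 21 (E/M), site 23 (C/T), site 24 (T/V), site 26 (W/V).
p = 11/28 = 0.392857.
d = −ln(1 − 0.392857) = −ln(0.607143) = 0.4990.

0.4990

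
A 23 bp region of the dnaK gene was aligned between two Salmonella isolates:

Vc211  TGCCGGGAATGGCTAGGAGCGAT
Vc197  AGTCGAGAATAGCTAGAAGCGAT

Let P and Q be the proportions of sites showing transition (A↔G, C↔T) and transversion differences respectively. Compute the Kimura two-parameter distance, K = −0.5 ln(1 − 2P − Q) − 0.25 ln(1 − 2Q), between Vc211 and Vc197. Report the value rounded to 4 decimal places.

The sequences differ at positions 1 (T/A, transversion), 3 (C/T, transition), 6 (G/A, transition), 11 (G/A, transition), 17 (G/A, transition).
Of the 5 differences, 4 transitions and 1 transversion over 23 sites: P = 4/23 = 0.173913, Q = 1/23 = 0.043478.
d = −0.5·ln(0.608696) − 0.25·ln(0.913044) = −0.5·(-0.496436) − 0.25·(-0.090971) = 0.2710.

0.2710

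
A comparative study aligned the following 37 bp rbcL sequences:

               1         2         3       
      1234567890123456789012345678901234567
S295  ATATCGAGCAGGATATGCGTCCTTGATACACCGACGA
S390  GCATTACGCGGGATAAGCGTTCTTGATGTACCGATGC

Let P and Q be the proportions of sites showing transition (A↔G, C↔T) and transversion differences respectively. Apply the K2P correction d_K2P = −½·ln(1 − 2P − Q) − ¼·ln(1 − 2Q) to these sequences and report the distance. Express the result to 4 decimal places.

0.4634

Mismatches occur at site 1 (A↔G, transition), site 2 (T↔C, transition), site 5 (C↔T, transition), site 6 (G↔A, transition), site 7 (A↔C, transversion), site 10 (A↔G, transition), site 16 (T↔A, transversion), site 21 (C↔T, transition), site 28 (A↔G, transition), site 29 (C↔T, transition), site 35 (C↔T, transition), site 37 (A↔C, transversion).
Of the 12 differences, 9 transitions and 3 transversions over 37 sites: P = 9/37 = 0.243243, Q = 3/37 = 0.081081.
d = −0.5·ln(0.432433) − 0.25·ln(0.837838) = −0.5·(-0.838328) − 0.25·(-0.176931) = 0.4634.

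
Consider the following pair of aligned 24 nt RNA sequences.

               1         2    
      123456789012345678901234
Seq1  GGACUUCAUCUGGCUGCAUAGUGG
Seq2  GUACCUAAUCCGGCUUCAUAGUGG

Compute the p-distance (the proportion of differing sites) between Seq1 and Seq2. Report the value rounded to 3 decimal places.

0.208

Differing sites — 2:G/U; 5:U/C; 7:C/A; 11:U/C; 16:G/U.
There are 5 differences over 24 sites, so p = 5/24 = 0.208.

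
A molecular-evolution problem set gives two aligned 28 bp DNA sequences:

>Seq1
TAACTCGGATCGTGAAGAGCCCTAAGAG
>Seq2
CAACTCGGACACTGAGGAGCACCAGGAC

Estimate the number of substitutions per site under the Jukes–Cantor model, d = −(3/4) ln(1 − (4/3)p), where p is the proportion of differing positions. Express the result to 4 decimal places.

Differing sites — 1:T/C; 10:T/C; 11:C/A; 12:G/C; 16:A/G; 21:C/A; 23:T/C; 25:A/G; 28:G/C.
p = 9/28 = 0.321429.
d = −0.75 · ln(1 − (4/3)·0.321429) = −0.75 · ln(0.571428) = −0.75 · (-0.559617) = 0.4197.

0.4197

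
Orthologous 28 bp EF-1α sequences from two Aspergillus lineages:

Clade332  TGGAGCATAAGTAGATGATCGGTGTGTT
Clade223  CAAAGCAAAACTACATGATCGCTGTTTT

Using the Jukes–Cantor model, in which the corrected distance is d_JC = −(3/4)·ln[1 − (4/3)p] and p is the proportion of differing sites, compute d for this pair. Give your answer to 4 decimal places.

0.3597

The sequences differ at positions 1 (T/C), 2 (G/A), 3 (G/A), 8 (T/A), 11 (G/C), 14 (G/C), 22 (G/C), 26 (G/T).
p = 8/28 = 0.285714.
d = −0.75 · ln(1 − (4/3)·0.285714) = −0.75 · ln(0.619048) = −0.75 · (-0.479572) = 0.3597.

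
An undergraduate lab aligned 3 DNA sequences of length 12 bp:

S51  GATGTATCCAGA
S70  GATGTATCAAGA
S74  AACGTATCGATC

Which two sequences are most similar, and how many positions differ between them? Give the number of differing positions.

Pairwise Hamming distances:
  S51 vs S70: 1
  S51 vs S74: 5
  S70 vs S74: 5
The smallest is 1, between S51 and S70.

1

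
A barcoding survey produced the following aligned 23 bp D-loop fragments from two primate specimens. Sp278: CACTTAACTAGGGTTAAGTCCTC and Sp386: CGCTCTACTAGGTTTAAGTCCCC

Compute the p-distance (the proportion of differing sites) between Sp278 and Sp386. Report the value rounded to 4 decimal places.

0.2174

Differing sites — 2:A/G; 5:T/C; 6:A/T; 13:G/T; 22:T/C.
There are 5 differences over 23 sites, so p = 5/23 = 0.2174.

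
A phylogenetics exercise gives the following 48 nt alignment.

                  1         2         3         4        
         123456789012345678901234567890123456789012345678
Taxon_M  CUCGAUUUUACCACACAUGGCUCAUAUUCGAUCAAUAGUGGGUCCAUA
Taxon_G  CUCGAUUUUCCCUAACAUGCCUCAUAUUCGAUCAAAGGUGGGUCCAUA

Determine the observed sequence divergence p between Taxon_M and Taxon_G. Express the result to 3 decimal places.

0.125

Differing sites — 10:A/C; 13:A/U; 14:C/A; 20:G/C; 36:U/A; 37:A/G.
There are 6 differences over 48 sites, so p = 6/48 = 0.125.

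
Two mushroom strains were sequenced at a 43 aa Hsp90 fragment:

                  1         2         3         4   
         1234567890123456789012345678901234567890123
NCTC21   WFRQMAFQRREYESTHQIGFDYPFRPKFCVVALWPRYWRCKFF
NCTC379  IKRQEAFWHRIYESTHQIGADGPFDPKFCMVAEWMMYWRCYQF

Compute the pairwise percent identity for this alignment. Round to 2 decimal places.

The sequences differ at positions 1 (W/I), 2 (F/K), 5 (M/E), 8 (Q/W), 9 (R/H), 11 (E/I), 20 (F/A), 22 (Y/G), 25 (R/D), 30 (V/M), 33 (L/E), 35 (P/M), 36 (R/M), 41 (K/Y), 42 (F/Q).
28 of the 43 sites match, so the percent identity is 28/43 × 100 = 65.12%.

65.12%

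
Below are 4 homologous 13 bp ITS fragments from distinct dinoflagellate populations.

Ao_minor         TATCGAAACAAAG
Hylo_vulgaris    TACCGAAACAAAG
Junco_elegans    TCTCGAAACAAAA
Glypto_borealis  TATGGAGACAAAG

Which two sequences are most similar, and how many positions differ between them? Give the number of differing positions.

Pairwise Hamming distances:
  Ao_minor vs Hylo_vulgaris: 1
  Ao_minor vs Junco_elegans: 2
  Ao_minor vs Glypto_borealis: 2
  Hylo_vulgaris vs Junco_elegans: 3
  Hylo_vulgaris vs Glypto_borealis: 3
  Junco_elegans vs Glypto_borealis: 4
The smallest is 1, between Ao_minor and Hylo_vulgaris.

1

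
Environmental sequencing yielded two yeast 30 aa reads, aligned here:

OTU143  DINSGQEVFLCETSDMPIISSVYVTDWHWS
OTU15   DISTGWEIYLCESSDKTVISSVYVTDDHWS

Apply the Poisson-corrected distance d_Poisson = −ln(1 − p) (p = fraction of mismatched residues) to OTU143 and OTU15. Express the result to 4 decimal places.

Mismatches occur at site 3 (N/S), site 4 (S/T), site 6 (Q/W), site 8 (V/I), site 9 (F/Y), site 13 (T/S), site 16 (M/K), site 17 (P/T), site 18 (I/V), site 27 (W/D).
p = 10/30 = 0.333333.
d = −ln(1 − 0.333333) = −ln(0.666667) = 0.4055.

0.4055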